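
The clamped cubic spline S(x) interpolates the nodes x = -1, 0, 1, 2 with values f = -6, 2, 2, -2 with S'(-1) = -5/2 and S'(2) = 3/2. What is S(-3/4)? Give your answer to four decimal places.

-5.4750

Let σ_i = S''(x_i). Step sizes h_i = 1, 1, 1; slopes of the chords Δ_i = (y_(i+1) - y_i)/h_i = 8, 0, -4.
  1·σ_0 + 4·σ_1 + 1·σ_2 = 6(Δ_1 - Δ_0) = -48
  1·σ_1 + 4·σ_2 + 1·σ_3 = 6(Δ_2 - Δ_1) = -24
Clamped end conditions give two more equations: 2h_0·σ_0 + h_0·σ_1 = 6(Δ_0 - S'(-1)) = 63 and h_2·σ_2 + 2h_2·σ_3 = 6(S'(2) - Δ_2) = 33.
Forward elimination and back-substitution give σ_0 = 631/15, σ_1 = -317/15, σ_2 = -83/15, σ_3 = 289/15.
On [-1, 0], S(x) = -6 - 5/2·(x + 1) + 631/30·(x + 1)² - 158/15·(x + 1)³.
With (x + 1) = 1/4: S(-3/4) = -219/40.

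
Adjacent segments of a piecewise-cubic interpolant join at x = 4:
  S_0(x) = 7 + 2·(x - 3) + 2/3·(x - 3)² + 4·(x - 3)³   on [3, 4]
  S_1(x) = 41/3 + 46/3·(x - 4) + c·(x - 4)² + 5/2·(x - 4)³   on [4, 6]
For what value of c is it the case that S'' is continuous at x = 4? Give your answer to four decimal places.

12.6667

S_0''(x) = 4/3 + 24·(x - 3), so S_0''(4) = 76/3. On the right, S_1''(4) = 2c, so c = 38/3.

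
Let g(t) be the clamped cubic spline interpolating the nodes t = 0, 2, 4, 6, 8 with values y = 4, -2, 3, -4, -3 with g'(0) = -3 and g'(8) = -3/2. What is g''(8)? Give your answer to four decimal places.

-6.2679

With M_i denoting the second derivative at x_i, h_i = 2, 2, 2, 2, and Δ_i = (y_(i+1) − y_i)/h_i = -3, 5/2, -7/2, 1/2:
  2·M_0 + 8·M_1 + 2·M_2 = 6(Δ_1 - Δ_0) = 33
  2·M_1 + 8·M_2 + 2·M_3 = 6(Δ_2 - Δ_1) = -36
  2·M_2 + 8·M_3 + 2·M_4 = 6(Δ_3 - Δ_2) = 24
Clamped end conditions give two more equations: 2h_0·M_0 + h_0·M_1 = 6(Δ_0 - g'(0)) = 0 and h_3·M_3 + 2h_3·M_4 = 6(g'(8) - Δ_3) = -12.
Solving the tridiagonal system: M_0 = -195/56, M_1 = 195/28, M_2 = -63/8, M_3 = 183/28, M_4 = -351/56.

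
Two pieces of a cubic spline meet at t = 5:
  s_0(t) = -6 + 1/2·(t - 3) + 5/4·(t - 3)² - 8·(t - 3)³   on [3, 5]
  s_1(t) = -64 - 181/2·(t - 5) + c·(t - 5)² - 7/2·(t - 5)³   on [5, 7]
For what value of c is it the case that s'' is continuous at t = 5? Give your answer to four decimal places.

-46.7500

s_0''(t) = 5/2 - 48·(t - 3), so s_0''(5) = -187/2. On the right, s_1''(5) = 2c, so c = -187/4.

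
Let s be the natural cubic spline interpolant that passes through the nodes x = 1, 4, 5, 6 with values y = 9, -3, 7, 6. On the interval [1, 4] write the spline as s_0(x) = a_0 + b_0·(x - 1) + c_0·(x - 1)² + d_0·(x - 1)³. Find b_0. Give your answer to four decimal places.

Write M_i for s''(x_i). With h_i = 3, 1, 1 and divided differences Δ_i = -4, 10, -1, the continuity of s' gives the tridiagonal system
  3·M_0 + 8·M_1 + 1·M_2 = 6(Δ_1 - Δ_0) = 84
  1·M_1 + 4·M_2 + 1·M_3 = 6(Δ_2 - Δ_1) = -66
Natural end conditions: M_0 = M_3 = 0.
Hence M_0 = 0, M_1 = 402/31, M_2 = -612/31, M_3 = 0.
On [1, 4], with s_0(x) = a_0 + b_0·(x - 1) + c_0·(x - 1)² + d_0·(x - 1)³: c_0 = M_0/2 = 0, d_0 = (M_1 - M_0)/(6h_0) = 67/93, b_0 = Δ_0 - h_0(2M_0 + M_1)/6 = -325/31.

-10.4839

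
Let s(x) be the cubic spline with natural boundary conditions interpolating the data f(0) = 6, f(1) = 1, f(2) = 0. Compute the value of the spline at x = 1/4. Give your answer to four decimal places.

Put M_i = s'' at the i-th knot. Here h = (1, 1) and Δ = (-5, -1), so the interior equations h_(i-1)·M_(i-1) + 2(h_(i-1)+h_i)·M_i + h_i·M_(i+1) = 6(Δ_i − Δ_(i-1)) read
  1·M_0 + 4·M_1 + 1·M_2 = 6(Δ_1 - Δ_0) = 24
Natural end conditions: M_0 = M_2 = 0.
Forward elimination and back-substitution give M_0 = 0, M_1 = 6, M_2 = 0.
On [0, 1], s(x) = 6 - 6·x + 0·x² + 1·x³.
With x = 1/4: s(1/4) = 289/64.

4.5156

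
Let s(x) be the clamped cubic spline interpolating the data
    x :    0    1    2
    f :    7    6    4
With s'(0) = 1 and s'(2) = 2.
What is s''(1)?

-4

Write M_i for s''(x_i). With h_i = 1, 1 and divided differences Δ_i = -1, -2, the continuity of s' gives the tridiagonal system
  1·M_0 + 4·M_1 + 1·M_2 = 6(Δ_1 - Δ_0) = -6
Clamped end conditions give two more equations: 2h_0·M_0 + h_0·M_1 = 6(Δ_0 - s'(0)) = -12 and h_1·M_1 + 2h_1·M_2 = 6(s'(2) - Δ_1) = 24.
Forward elimination and back-substitution give M_0 = -4, M_1 = -4, M_2 = 14.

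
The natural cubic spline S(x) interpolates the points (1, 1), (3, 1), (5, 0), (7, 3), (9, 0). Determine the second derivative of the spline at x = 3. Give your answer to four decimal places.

With σ_i denoting the second derivative at x_i, h_i = 2, 2, 2, 2, and Δ_i = (y_(i+1) − y_i)/h_i = 0, -1/2, 3/2, -3/2:
  2·σ_0 + 8·σ_1 + 2·σ_2 = 6(Δ_1 - Δ_0) = -3
  2·σ_1 + 8·σ_2 + 2·σ_3 = 6(Δ_2 - Δ_1) = 12
  2·σ_2 + 8·σ_3 + 2·σ_4 = 6(Δ_3 - Δ_2) = -18
Natural end conditions: σ_0 = σ_4 = 0.
Forward elimination and back-substitution give σ_0 = 0, σ_1 = -111/112, σ_2 = 69/28, σ_3 = -321/112, σ_4 = 0.

-0.9911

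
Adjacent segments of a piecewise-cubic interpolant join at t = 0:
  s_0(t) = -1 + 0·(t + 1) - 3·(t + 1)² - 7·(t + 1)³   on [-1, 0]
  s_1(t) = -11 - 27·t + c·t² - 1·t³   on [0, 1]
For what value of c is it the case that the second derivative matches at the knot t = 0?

-24

s_0''(t) = -6 - 42·(t + 1), so s_0''(0) = -48. On the right, s_1''(0) = 2c, so c = -24.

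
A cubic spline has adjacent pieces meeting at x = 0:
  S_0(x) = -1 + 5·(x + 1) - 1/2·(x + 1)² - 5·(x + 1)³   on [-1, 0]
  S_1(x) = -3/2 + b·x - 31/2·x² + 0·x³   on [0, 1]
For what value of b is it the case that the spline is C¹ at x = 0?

S_0'(x) = 5 - 1·(x + 1) - 15·(x + 1)², so S_0'(0) = -11. On the right, S_1'(0) = b, so b = -11.

-11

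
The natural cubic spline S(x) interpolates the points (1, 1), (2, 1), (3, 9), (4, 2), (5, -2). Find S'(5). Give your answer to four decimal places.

Write σ_i for S''(x_i). With h_i = 1, 1, 1, 1 and divided differences Δ_i = 0, 8, -7, -4, the continuity of S' gives the tridiagonal system
  1·σ_0 + 4·σ_1 + 1·σ_2 = 6(Δ_1 - Δ_0) = 48
  1·σ_1 + 4·σ_2 + 1·σ_3 = 6(Δ_2 - Δ_1) = -90
  1·σ_2 + 4·σ_3 + 1·σ_4 = 6(Δ_3 - Δ_2) = 18
Natural end conditions: σ_0 = σ_4 = 0.
Hence σ_0 = 0, σ_1 = 549/28, σ_2 = -213/7, σ_3 = 339/28, σ_4 = 0.
On [4, 5], S'(x) = b_3 + 2c_3·(x - 4) + 3d_3·(x - 4)² with b_3 = Δ_3 - h_3(2σ_3 + σ_4)/6 = -225/28, c_3 = σ_3/2 = 339/56, d_3 = (σ_4 - σ_3)/(6h_3) = -113/56. So S'(5) = -111/56.

-1.9821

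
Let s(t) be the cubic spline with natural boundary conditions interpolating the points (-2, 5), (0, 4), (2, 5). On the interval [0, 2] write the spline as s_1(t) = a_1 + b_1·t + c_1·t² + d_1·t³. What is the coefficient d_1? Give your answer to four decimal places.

-0.0625

Put M_i = s'' at the i-th knot. Here h = (2, 2) and Δ = (-1/2, 1/2), so the interior equations h_(i-1)·M_(i-1) + 2(h_(i-1)+h_i)·M_i + h_i·M_(i+1) = 6(Δ_i − Δ_(i-1)) read
  2·M_0 + 8·M_1 + 2·M_2 = 6(Δ_1 - Δ_0) = 6
Natural end conditions: M_0 = M_2 = 0.
Solving the tridiagonal system: M_0 = 0, M_1 = 3/4, M_2 = 0.
On [0, 2], with s_1(t) = a_1 + b_1·t + c_1·t² + d_1·t³: c_1 = M_1/2 = 3/8, d_1 = (M_2 - M_1)/(6h_1) = -1/16, b_1 = Δ_1 - h_1(2M_1 + M_2)/6 = 0.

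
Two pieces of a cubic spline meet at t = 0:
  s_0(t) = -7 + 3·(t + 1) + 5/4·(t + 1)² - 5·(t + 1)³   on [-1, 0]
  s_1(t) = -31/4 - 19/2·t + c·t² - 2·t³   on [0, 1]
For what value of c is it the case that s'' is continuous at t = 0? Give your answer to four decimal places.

s_0''(t) = 5/2 - 30·(t + 1), so s_0''(0) = -55/2. On the right, s_1''(0) = 2c, so c = -55/4.

-13.7500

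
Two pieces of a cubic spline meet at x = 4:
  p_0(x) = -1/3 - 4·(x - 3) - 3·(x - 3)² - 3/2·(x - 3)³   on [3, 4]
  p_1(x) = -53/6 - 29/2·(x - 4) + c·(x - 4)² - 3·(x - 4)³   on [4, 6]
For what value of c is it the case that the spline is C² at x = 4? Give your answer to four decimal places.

p_0''(x) = -6 - 9·(x - 3), so p_0''(4) = -15. On the right, p_1''(4) = 2c, so c = -15/2.

-7.5000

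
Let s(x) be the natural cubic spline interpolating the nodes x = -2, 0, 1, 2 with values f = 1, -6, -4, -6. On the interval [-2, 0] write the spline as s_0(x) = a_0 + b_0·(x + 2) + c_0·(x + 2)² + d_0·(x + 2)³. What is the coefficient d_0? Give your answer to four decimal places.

0.5652

Let M_i = s''(x_i). Step sizes h_i = 2, 1, 1; slopes of the chords Δ_i = (y_(i+1) - y_i)/h_i = -7/2, 2, -2.
  2·M_0 + 6·M_1 + 1·M_2 = 6(Δ_1 - Δ_0) = 33
  1·M_1 + 4·M_2 + 1·M_3 = 6(Δ_2 - Δ_1) = -24
Natural end conditions: M_0 = M_3 = 0.
Solving the tridiagonal system: M_0 = 0, M_1 = 156/23, M_2 = -177/23, M_3 = 0.
On [-2, 0], with s_0(x) = a_0 + b_0·(x + 2) + c_0·(x + 2)² + d_0·(x + 2)³: c_0 = M_0/2 = 0, d_0 = (M_1 - M_0)/(6h_0) = 13/23, b_0 = Δ_0 - h_0(2M_0 + M_1)/6 = -265/46.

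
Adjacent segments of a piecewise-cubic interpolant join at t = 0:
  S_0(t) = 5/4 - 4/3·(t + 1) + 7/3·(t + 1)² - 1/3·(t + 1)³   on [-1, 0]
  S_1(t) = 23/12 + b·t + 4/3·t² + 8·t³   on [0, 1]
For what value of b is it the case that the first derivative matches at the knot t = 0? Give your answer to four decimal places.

2.3333

S_0'(t) = -4/3 + 14/3·(t + 1) - 1·(t + 1)², so S_0'(0) = 7/3. On the right, S_1'(0) = b, so b = 7/3.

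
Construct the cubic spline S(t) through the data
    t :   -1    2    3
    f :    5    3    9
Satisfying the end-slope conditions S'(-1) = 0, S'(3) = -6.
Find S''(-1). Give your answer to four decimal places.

-7.1667

Write M_i for S''(x_i). With h_i = 3, 1 and divided differences Δ_i = -2/3, 6, the continuity of S' gives the tridiagonal system
  3·M_0 + 8·M_1 + 1·M_2 = 6(Δ_1 - Δ_0) = 40
Clamped end conditions give two more equations: 2h_0·M_0 + h_0·M_1 = 6(Δ_0 - S'(-1)) = -4 and h_1·M_1 + 2h_1·M_2 = 6(S'(3) - Δ_1) = -72.
Hence M_0 = -43/6, M_1 = 13, M_2 = -85/2.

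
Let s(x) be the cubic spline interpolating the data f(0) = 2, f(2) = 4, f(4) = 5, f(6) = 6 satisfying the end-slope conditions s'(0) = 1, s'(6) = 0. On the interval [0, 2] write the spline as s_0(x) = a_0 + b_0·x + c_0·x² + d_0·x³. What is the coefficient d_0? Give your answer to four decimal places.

-0.0667

Let σ_i = s''(x_i). Step sizes h_i = 2, 2, 2; slopes of the chords Δ_i = (y_(i+1) - y_i)/h_i = 1, 1/2, 1/2.
  2·σ_0 + 8·σ_1 + 2·σ_2 = 6(Δ_1 - Δ_0) = -3
  2·σ_1 + 8·σ_2 + 2·σ_3 = 6(Δ_2 - Δ_1) = 0
Clamped end conditions give two more equations: 2h_0·σ_0 + h_0·σ_1 = 6(Δ_0 - s'(0)) = 0 and h_2·σ_2 + 2h_2·σ_3 = 6(s'(6) - Δ_2) = -3.
Solving: σ_0 = 4/15, σ_1 = -8/15, σ_2 = 11/30, σ_3 = -14/15.
On [0, 2], with s_0(x) = a_0 + b_0·x + c_0·x² + d_0·x³: c_0 = σ_0/2 = 2/15, d_0 = (σ_1 - σ_0)/(6h_0) = -1/15, b_0 = Δ_0 - h_0(2σ_0 + σ_1)/6 = 1.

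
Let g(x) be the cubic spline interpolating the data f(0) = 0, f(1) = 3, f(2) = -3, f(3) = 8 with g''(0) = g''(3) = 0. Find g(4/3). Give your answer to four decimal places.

0.7877

Let m_i = g''(x_i). Step sizes h_i = 1, 1, 1; slopes of the chords Δ_i = (y_(i+1) - y_i)/h_i = 3, -6, 11.
  1·m_0 + 4·m_1 + 1·m_2 = 6(Δ_1 - Δ_0) = -54
  1·m_1 + 4·m_2 + 1·m_3 = 6(Δ_2 - Δ_1) = 102
Natural end conditions: m_0 = m_3 = 0.
Solving the tridiagonal system: m_0 = 0, m_1 = -106/5, m_2 = 154/5, m_3 = 0.
On [1, 2], g(x) = 3 - 61/15·(x - 1) - 53/5·(x - 1)² + 26/3·(x - 1)³.
With (x - 1) = 1/3: g(4/3) = 319/405.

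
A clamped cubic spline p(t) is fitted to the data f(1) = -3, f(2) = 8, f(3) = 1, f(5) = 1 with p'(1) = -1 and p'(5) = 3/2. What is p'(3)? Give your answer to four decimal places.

-9.0909

Let M_i = p''(x_i). Step sizes h_i = 1, 1, 2; slopes of the chords Δ_i = (y_(i+1) - y_i)/h_i = 11, -7, 0.
  1·M_0 + 4·M_1 + 1·M_2 = 6(Δ_1 - Δ_0) = -108
  1·M_1 + 6·M_2 + 2·M_3 = 6(Δ_2 - Δ_1) = 42
Clamped end conditions give two more equations: 2h_0·M_0 + h_0·M_1 = 6(Δ_0 - p'(1)) = 72 and h_2·M_2 + 2h_2·M_3 = 6(p'(5) - Δ_2) = 9.
Hence M_0 = 1297/22, M_1 = -505/11, M_2 = 367/22, M_3 = -67/11.
On [3, 5], p'(t) = b_2 + 2c_2·(t - 3) + 3d_2·(t - 3)² with b_2 = Δ_2 - h_2(2M_2 + M_3)/6 = -100/11, c_2 = M_2/2 = 367/44, d_2 = (M_3 - M_2)/(6h_2) = -167/88. So p'(3) = -100/11.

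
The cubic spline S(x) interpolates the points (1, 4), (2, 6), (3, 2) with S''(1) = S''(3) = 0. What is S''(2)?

With σ_i denoting the second derivative at x_i, h_i = 1, 1, and Δ_i = (y_(i+1) − y_i)/h_i = 2, -4:
  1·σ_0 + 4·σ_1 + 1·σ_2 = 6(Δ_1 - Δ_0) = -36
Natural end conditions: σ_0 = σ_2 = 0.
Forward elimination and back-substitution give σ_0 = 0, σ_1 = -9, σ_2 = 0.

-9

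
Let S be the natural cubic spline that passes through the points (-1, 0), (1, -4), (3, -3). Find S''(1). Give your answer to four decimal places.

With M_i denoting the second derivative at x_i, h_i = 2, 2, and Δ_i = (y_(i+1) − y_i)/h_i = -2, 1/2:
  2·M_0 + 8·M_1 + 2·M_2 = 6(Δ_1 - Δ_0) = 15
Natural end conditions: M_0 = M_2 = 0.
Forward elimination and back-substitution give M_0 = 0, M_1 = 15/8, M_2 = 0.

1.8750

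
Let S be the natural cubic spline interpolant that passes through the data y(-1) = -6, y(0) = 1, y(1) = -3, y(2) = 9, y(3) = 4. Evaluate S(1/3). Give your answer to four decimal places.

-0.6534

With m_i denoting the second derivative at x_i, h_i = 1, 1, 1, 1, and Δ_i = (y_(i+1) − y_i)/h_i = 7, -4, 12, -5:
  1·m_0 + 4·m_1 + 1·m_2 = 6(Δ_1 - Δ_0) = -66
  1·m_1 + 4·m_2 + 1·m_3 = 6(Δ_2 - Δ_1) = 96
  1·m_2 + 4·m_3 + 1·m_4 = 6(Δ_3 - Δ_2) = -102
Natural end conditions: m_0 = m_4 = 0.
Hence m_0 = 0, m_1 = -369/14, m_2 = 276/7, m_3 = -495/14, m_4 = 0.
On [0, 1], S(x) = 1 - 25/14·x - 369/28·x² + 307/28·x³.
With x = 1/3: S(1/3) = -247/378.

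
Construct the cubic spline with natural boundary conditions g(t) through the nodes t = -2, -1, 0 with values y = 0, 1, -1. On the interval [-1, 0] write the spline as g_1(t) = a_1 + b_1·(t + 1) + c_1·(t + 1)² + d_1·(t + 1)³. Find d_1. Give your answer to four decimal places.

0.7500

Let M_i = g''(x_i). Step sizes h_i = 1, 1; slopes of the chords Δ_i = (y_(i+1) - y_i)/h_i = 1, -2.
  1·M_0 + 4·M_1 + 1·M_2 = 6(Δ_1 - Δ_0) = -18
Natural end conditions: M_0 = M_2 = 0.
Solving the tridiagonal system: M_0 = 0, M_1 = -9/2, M_2 = 0.
On [-1, 0], with g_1(t) = a_1 + b_1·(t + 1) + c_1·(t + 1)² + d_1·(t + 1)³: c_1 = M_1/2 = -9/4, d_1 = (M_2 - M_1)/(6h_1) = 3/4, b_1 = Δ_1 - h_1(2M_1 + M_2)/6 = -1/2.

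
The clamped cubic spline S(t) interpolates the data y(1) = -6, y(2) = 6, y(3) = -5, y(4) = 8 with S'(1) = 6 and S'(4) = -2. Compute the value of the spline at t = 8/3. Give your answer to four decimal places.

Let σ_i = S''(x_i). Step sizes h_i = 1, 1, 1; slopes of the chords Δ_i = (y_(i+1) - y_i)/h_i = 12, -11, 13.
  1·σ_0 + 4·σ_1 + 1·σ_2 = 6(Δ_1 - Δ_0) = -138
  1·σ_1 + 4·σ_2 + 1·σ_3 = 6(Δ_2 - Δ_1) = 144
Clamped end conditions give two more equations: 2h_0·σ_0 + h_0·σ_1 = 6(Δ_0 - S'(1)) = 36 and h_2·σ_2 + 2h_2·σ_3 = 6(S'(4) - Δ_2) = -90.
Forward elimination and back-substitution give σ_0 = 152/3, σ_1 = -196/3, σ_2 = 218/3, σ_3 = -244/3.
On [2, 3], S(t) = 6 - 4/3·(t - 2) - 98/3·(t - 2)² + 23·(t - 2)³.
With (t - 2) = 2/3: S(8/3) = -70/27.

-2.5926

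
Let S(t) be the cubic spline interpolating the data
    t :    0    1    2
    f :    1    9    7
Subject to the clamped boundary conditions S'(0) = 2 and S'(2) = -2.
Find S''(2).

Write m_i for S''(x_i). With h_i = 1, 1 and divided differences Δ_i = 8, -2, the continuity of S' gives the tridiagonal system
  1·m_0 + 4·m_1 + 1·m_2 = 6(Δ_1 - Δ_0) = -60
Clamped end conditions give two more equations: 2h_0·m_0 + h_0·m_1 = 6(Δ_0 - S'(0)) = 36 and h_1·m_1 + 2h_1·m_2 = 6(S'(2) - Δ_1) = 0.
Hence m_0 = 31, m_1 = -26, m_2 = 13.

13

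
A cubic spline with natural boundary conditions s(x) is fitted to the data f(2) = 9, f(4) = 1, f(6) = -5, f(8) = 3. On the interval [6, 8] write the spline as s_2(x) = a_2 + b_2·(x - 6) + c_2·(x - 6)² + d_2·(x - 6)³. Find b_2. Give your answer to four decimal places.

Let m_i = s''(x_i). Step sizes h_i = 2, 2, 2; slopes of the chords Δ_i = (y_(i+1) - y_i)/h_i = -4, -3, 4.
  2·m_0 + 8·m_1 + 2·m_2 = 6(Δ_1 - Δ_0) = 6
  2·m_1 + 8·m_2 + 2·m_3 = 6(Δ_2 - Δ_1) = 42
Natural end conditions: m_0 = m_3 = 0.
Forward elimination and back-substitution give m_0 = 0, m_1 = -3/5, m_2 = 27/5, m_3 = 0.
On [6, 8], with s_2(x) = a_2 + b_2·(x - 6) + c_2·(x - 6)² + d_2·(x - 6)³: c_2 = m_2/2 = 27/10, d_2 = (m_3 - m_2)/(6h_2) = -9/20, b_2 = Δ_2 - h_2(2m_2 + m_3)/6 = 2/5.

0.4000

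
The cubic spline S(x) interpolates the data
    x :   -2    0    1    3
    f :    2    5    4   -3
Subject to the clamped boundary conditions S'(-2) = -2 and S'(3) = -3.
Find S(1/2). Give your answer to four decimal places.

4.9375

Write σ_i for S''(x_i). With h_i = 2, 1, 2 and divided differences Δ_i = 3/2, -1, -7/2, the continuity of S' gives the tridiagonal system
  2·σ_0 + 6·σ_1 + 1·σ_2 = 6(Δ_1 - Δ_0) = -15
  1·σ_1 + 6·σ_2 + 2·σ_3 = 6(Δ_2 - Δ_1) = -15
Clamped end conditions give two more equations: 2h_0·σ_0 + h_0·σ_1 = 6(Δ_0 - S'(-2)) = 21 and h_2·σ_2 + 2h_2·σ_3 = 6(S'(3) - Δ_2) = 3.
Forward elimination and back-substitution give σ_0 = 121/16, σ_1 = -37/8, σ_2 = -19/8, σ_3 = 31/16.
On [0, 1], S(x) = 5 + 15/16·x - 37/16·x² + 3/8·x³.
With x = 1/2: S(1/2) = 79/16.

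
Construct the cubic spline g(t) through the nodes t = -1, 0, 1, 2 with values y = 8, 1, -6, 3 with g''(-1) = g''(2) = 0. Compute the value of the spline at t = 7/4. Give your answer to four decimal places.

-0.2500

Write M_i for g''(x_i). With h_i = 1, 1, 1 and divided differences Δ_i = -7, -7, 9, the continuity of g' gives the tridiagonal system
  1·M_0 + 4·M_1 + 1·M_2 = 6(Δ_1 - Δ_0) = 0
  1·M_1 + 4·M_2 + 1·M_3 = 6(Δ_2 - Δ_1) = 96
Natural end conditions: M_0 = M_3 = 0.
Forward elimination and back-substitution give M_0 = 0, M_1 = -32/5, M_2 = 128/5, M_3 = 0.
On [1, 2], g(t) = -6 + 7/15·(t - 1) + 64/5·(t - 1)² - 64/15·(t - 1)³.
With (t - 1) = 3/4: g(7/4) = -1/4.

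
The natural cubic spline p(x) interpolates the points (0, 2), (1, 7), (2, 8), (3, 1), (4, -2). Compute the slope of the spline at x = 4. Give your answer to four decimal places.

-1.4286

Let σ_i = p''(x_i). Step sizes h_i = 1, 1, 1, 1; slopes of the chords Δ_i = (y_(i+1) - y_i)/h_i = 5, 1, -7, -3.
  1·σ_0 + 4·σ_1 + 1·σ_2 = 6(Δ_1 - Δ_0) = -24
  1·σ_1 + 4·σ_2 + 1·σ_3 = 6(Δ_2 - Δ_1) = -48
  1·σ_2 + 4·σ_3 + 1·σ_4 = 6(Δ_3 - Δ_2) = 24
Natural end conditions: σ_0 = σ_4 = 0.
Solving: σ_0 = 0, σ_1 = -18/7, σ_2 = -96/7, σ_3 = 66/7, σ_4 = 0.
On [3, 4], p'(x) = b_3 + 2c_3·(x - 3) + 3d_3·(x - 3)² with b_3 = Δ_3 - h_3(2σ_3 + σ_4)/6 = -43/7, c_3 = σ_3/2 = 33/7, d_3 = (σ_4 - σ_3)/(6h_3) = -11/7. So p'(4) = -10/7.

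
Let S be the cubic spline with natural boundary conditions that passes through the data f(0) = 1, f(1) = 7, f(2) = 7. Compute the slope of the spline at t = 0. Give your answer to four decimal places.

With m_i denoting the second derivative at x_i, h_i = 1, 1, and Δ_i = (y_(i+1) − y_i)/h_i = 6, 0:
  1·m_0 + 4·m_1 + 1·m_2 = 6(Δ_1 - Δ_0) = -36
Natural end conditions: m_0 = m_2 = 0.
Forward elimination and back-substitution give m_0 = 0, m_1 = -9, m_2 = 0.
On [0, 1], S'(t) = b_0 + 2c_0·t + 3d_0·t² with b_0 = Δ_0 - h_0(2m_0 + m_1)/6 = 15/2, c_0 = m_0/2 = 0, d_0 = (m_1 - m_0)/(6h_0) = -3/2. So S'(0) = 15/2.

7.5000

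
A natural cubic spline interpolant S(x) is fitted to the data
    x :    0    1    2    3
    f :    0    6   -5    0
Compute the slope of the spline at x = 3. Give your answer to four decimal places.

10.4000

Let M_i = S''(x_i). Step sizes h_i = 1, 1, 1; slopes of the chords Δ_i = (y_(i+1) - y_i)/h_i = 6, -11, 5.
  1·M_0 + 4·M_1 + 1·M_2 = 6(Δ_1 - Δ_0) = -102
  1·M_1 + 4·M_2 + 1·M_3 = 6(Δ_2 - Δ_1) = 96
Natural end conditions: M_0 = M_3 = 0.
Solving the tridiagonal system: M_0 = 0, M_1 = -168/5, M_2 = 162/5, M_3 = 0.
On [2, 3], S'(x) = b_2 + 2c_2·(x - 2) + 3d_2·(x - 2)² with b_2 = Δ_2 - h_2(2M_2 + M_3)/6 = -29/5, c_2 = M_2/2 = 81/5, d_2 = (M_3 - M_2)/(6h_2) = -27/5. So S'(3) = 52/5.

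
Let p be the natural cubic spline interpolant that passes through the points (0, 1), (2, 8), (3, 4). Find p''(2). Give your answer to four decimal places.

-7.5000

Write M_i for p''(x_i). With h_i = 2, 1 and divided differences Δ_i = 7/2, -4, the continuity of p' gives the tridiagonal system
  2·M_0 + 6·M_1 + 1·M_2 = 6(Δ_1 - Δ_0) = -45
Natural end conditions: M_0 = M_2 = 0.
Forward elimination and back-substitution give M_0 = 0, M_1 = -15/2, M_2 = 0.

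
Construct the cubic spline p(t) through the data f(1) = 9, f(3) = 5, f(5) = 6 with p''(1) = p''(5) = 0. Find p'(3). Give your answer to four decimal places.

-0.7500

Put σ_i = p'' at the i-th knot. Here h = (2, 2) and Δ = (-2, 1/2), so the interior equations h_(i-1)·σ_(i-1) + 2(h_(i-1)+h_i)·σ_i + h_i·σ_(i+1) = 6(Δ_i − Δ_(i-1)) read
  2·σ_0 + 8·σ_1 + 2·σ_2 = 6(Δ_1 - Δ_0) = 15
Natural end conditions: σ_0 = σ_2 = 0.
Forward elimination and back-substitution give σ_0 = 0, σ_1 = 15/8, σ_2 = 0.
On [3, 5], p'(t) = b_1 + 2c_1·(t - 3) + 3d_1·(t - 3)² with b_1 = Δ_1 - h_1(2σ_1 + σ_2)/6 = -3/4, c_1 = σ_1/2 = 15/16, d_1 = (σ_2 - σ_1)/(6h_1) = -5/32. So p'(3) = -3/4.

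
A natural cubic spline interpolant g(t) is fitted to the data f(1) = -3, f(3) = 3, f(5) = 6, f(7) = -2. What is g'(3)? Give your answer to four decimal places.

2.9333

Write M_i for g''(x_i). With h_i = 2, 2, 2 and divided differences Δ_i = 3, 3/2, -4, the continuity of g' gives the tridiagonal system
  2·M_0 + 8·M_1 + 2·M_2 = 6(Δ_1 - Δ_0) = -9
  2·M_1 + 8·M_2 + 2·M_3 = 6(Δ_2 - Δ_1) = -33
Natural end conditions: M_0 = M_3 = 0.
Solving the tridiagonal system: M_0 = 0, M_1 = -1/10, M_2 = -41/10, M_3 = 0.
On [3, 5], g'(t) = b_1 + 2c_1·(t - 3) + 3d_1·(t - 3)² with b_1 = Δ_1 - h_1(2M_1 + M_2)/6 = 44/15, c_1 = M_1/2 = -1/20, d_1 = (M_2 - M_1)/(6h_1) = -1/3. So g'(3) = 44/15.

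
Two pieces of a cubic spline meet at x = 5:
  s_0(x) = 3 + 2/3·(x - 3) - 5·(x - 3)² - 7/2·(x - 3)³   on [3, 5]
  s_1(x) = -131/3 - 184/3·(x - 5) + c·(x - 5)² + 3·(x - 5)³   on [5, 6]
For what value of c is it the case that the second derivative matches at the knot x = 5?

-26

s_0''(x) = -10 - 21·(x - 3), so s_0''(5) = -52. On the right, s_1''(5) = 2c, so c = -26.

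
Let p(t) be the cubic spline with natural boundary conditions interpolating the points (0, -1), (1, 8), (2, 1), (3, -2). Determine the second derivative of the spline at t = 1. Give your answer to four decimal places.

-27.2000

Let m_i = p''(x_i). Step sizes h_i = 1, 1, 1; slopes of the chords Δ_i = (y_(i+1) - y_i)/h_i = 9, -7, -3.
  1·m_0 + 4·m_1 + 1·m_2 = 6(Δ_1 - Δ_0) = -96
  1·m_1 + 4·m_2 + 1·m_3 = 6(Δ_2 - Δ_1) = 24
Natural end conditions: m_0 = m_3 = 0.
Solving the tridiagonal system: m_0 = 0, m_1 = -136/5, m_2 = 64/5, m_3 = 0.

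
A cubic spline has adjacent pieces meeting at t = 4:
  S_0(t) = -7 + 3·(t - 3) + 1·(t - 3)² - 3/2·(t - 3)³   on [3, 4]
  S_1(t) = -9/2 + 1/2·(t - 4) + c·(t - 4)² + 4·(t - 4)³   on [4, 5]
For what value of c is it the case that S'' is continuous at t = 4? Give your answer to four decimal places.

S_0''(t) = 2 - 9·(t - 3), so S_0''(4) = -7. On the right, S_1''(4) = 2c, so c = -7/2.

-3.5000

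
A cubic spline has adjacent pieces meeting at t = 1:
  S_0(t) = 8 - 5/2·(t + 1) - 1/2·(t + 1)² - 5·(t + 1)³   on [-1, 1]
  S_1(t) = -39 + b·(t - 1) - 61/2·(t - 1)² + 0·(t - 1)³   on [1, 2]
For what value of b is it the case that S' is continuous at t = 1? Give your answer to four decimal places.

S_0'(t) = -5/2 - 1·(t + 1) - 15·(t + 1)², so S_0'(1) = -129/2. On the right, S_1'(1) = b, so b = -129/2.

-64.5000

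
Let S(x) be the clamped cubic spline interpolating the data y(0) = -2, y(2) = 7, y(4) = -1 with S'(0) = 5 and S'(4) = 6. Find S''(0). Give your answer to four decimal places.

5.8750

Write M_i for S''(x_i). With h_i = 2, 2 and divided differences Δ_i = 9/2, -4, the continuity of S' gives the tridiagonal system
  2·M_0 + 8·M_1 + 2·M_2 = 6(Δ_1 - Δ_0) = -51
Clamped end conditions give two more equations: 2h_0·M_0 + h_0·M_1 = 6(Δ_0 - S'(0)) = -3 and h_1·M_1 + 2h_1·M_2 = 6(S'(4) - Δ_1) = 60.
Forward elimination and back-substitution give M_0 = 47/8, M_1 = -53/4, M_2 = 173/8.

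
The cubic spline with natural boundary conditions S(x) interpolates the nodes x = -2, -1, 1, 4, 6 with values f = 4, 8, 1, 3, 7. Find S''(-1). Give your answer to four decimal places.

Put M_i = S'' at the i-th knot. Here h = (1, 2, 3, 2) and Δ = (4, -7/2, 2/3, 2), so the interior equations h_(i-1)·M_(i-1) + 2(h_(i-1)+h_i)·M_i + h_i·M_(i+1) = 6(Δ_i − Δ_(i-1)) read
  1·M_0 + 6·M_1 + 2·M_2 = 6(Δ_1 - Δ_0) = -45
  2·M_1 + 10·M_2 + 3·M_3 = 6(Δ_2 - Δ_1) = 25
  3·M_2 + 10·M_3 + 2·M_4 = 6(Δ_3 - Δ_2) = 8
Natural end conditions: M_0 = M_4 = 0.
Solving: M_0 = 0, M_1 = -4547/506, M_2 = 1128/253, M_3 = -136/253, M_4 = 0.

-8.9862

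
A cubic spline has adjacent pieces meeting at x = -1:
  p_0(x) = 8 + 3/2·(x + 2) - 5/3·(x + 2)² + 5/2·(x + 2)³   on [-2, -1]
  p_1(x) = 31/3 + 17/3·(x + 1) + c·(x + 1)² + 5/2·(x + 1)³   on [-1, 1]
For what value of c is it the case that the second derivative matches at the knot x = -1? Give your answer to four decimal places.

5.8333

p_0''(x) = -10/3 + 15·(x + 2), so p_0''(-1) = 35/3. On the right, p_1''(-1) = 2c, so c = 35/6.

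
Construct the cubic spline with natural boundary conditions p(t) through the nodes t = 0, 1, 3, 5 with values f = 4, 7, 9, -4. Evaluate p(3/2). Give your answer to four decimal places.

Let M_i = p''(x_i). Step sizes h_i = 1, 2, 2; slopes of the chords Δ_i = (y_(i+1) - y_i)/h_i = 3, 1, -13/2.
  1·M_0 + 6·M_1 + 2·M_2 = 6(Δ_1 - Δ_0) = -12
  2·M_1 + 8·M_2 + 2·M_3 = 6(Δ_2 - Δ_1) = -45
Natural end conditions: M_0 = M_3 = 0.
Hence M_0 = 0, M_1 = -3/22, M_2 = -123/22, M_3 = 0.
On [1, 3], p(t) = 7 + 65/22·(t - 1) - 3/44·(t - 1)² - 5/11·(t - 1)³.
With (t - 1) = 1/2: p(3/2) = 1479/176.

8.4034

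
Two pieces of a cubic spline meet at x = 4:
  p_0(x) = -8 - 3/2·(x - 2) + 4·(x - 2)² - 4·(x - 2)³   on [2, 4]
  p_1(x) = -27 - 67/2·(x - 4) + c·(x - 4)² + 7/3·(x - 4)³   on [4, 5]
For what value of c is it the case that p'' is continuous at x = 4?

p_0''(x) = 8 - 24·(x - 2), so p_0''(4) = -40. On the right, p_1''(4) = 2c, so c = -20.

-20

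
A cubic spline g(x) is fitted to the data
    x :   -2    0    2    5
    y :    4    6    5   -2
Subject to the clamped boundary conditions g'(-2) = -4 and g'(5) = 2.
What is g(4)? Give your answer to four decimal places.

-1.7137

Write M_i for g''(x_i). With h_i = 2, 2, 3 and divided differences Δ_i = 1, -1/2, -7/3, the continuity of g' gives the tridiagonal system
  2·M_0 + 8·M_1 + 2·M_2 = 6(Δ_1 - Δ_0) = -9
  2·M_1 + 10·M_2 + 3·M_3 = 6(Δ_2 - Δ_1) = -11
Clamped end conditions give two more equations: 2h_0·M_0 + h_0·M_1 = 6(Δ_0 - g'(-2)) = 30 and h_2·M_2 + 2h_2·M_3 = 6(g'(5) - Δ_2) = 26.
Hence M_0 = 659/74, M_1 = -104/37, M_2 = -80/37, M_3 = 601/111.
On [2, 5], g(x) = 5 - 213/74·(x - 2) - 40/37·(x - 2)² + 841/1998·(x - 2)³.
With (x - 2) = 2: g(4) = -1712/999.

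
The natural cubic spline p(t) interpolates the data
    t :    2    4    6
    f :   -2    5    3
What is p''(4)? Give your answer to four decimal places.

-3.3750

Let m_i = p''(x_i). Step sizes h_i = 2, 2; slopes of the chords Δ_i = (y_(i+1) - y_i)/h_i = 7/2, -1.
  2·m_0 + 8·m_1 + 2·m_2 = 6(Δ_1 - Δ_0) = -27
Natural end conditions: m_0 = m_2 = 0.
Forward elimination and back-substitution give m_0 = 0, m_1 = -27/8, m_2 = 0.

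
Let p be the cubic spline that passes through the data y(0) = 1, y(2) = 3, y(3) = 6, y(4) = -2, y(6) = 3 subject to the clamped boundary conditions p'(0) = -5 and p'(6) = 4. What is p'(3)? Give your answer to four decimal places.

Put σ_i = p'' at the i-th knot. Here h = (2, 1, 1, 2) and Δ = (1, 3, -8, 5/2), so the interior equations h_(i-1)·σ_(i-1) + 2(h_(i-1)+h_i)·σ_i + h_i·σ_(i+1) = 6(Δ_i − Δ_(i-1)) read
  2·σ_0 + 6·σ_1 + 1·σ_2 = 6(Δ_1 - Δ_0) = 12
  1·σ_1 + 4·σ_2 + 1·σ_3 = 6(Δ_2 - Δ_1) = -66
  1·σ_2 + 6·σ_3 + 2·σ_4 = 6(Δ_3 - Δ_2) = 63
Clamped end conditions give two more equations: 2h_0·σ_0 + h_0·σ_1 = 6(Δ_0 - p'(0)) = 36 and h_3·σ_3 + 2h_3·σ_4 = 6(p'(6) - Δ_3) = 9.
Solving the tridiagonal system: σ_0 = 299/40, σ_1 = 61/20, σ_2 = -85/4, σ_3 = 319/20, σ_4 = -229/40.
On [3, 4], p'(t) = b_2 + 2c_2·(t - 3) + 3d_2·(t - 3)² with b_2 = Δ_2 - h_2(2σ_2 + σ_3)/6 = -143/40, c_2 = σ_2/2 = -85/8, d_2 = (σ_3 - σ_2)/(6h_2) = 31/5. So p'(3) = -143/40.

-3.5750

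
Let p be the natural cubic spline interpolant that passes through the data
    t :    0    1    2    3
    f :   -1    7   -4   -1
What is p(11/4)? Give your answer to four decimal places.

With M_i denoting the second derivative at x_i, h_i = 1, 1, 1, and Δ_i = (y_(i+1) − y_i)/h_i = 8, -11, 3:
  1·M_0 + 4·M_1 + 1·M_2 = 6(Δ_1 - Δ_0) = -114
  1·M_1 + 4·M_2 + 1·M_3 = 6(Δ_2 - Δ_1) = 84
Natural end conditions: M_0 = M_3 = 0.
Solving the tridiagonal system: M_0 = 0, M_1 = -36, M_2 = 30, M_3 = 0.
On [2, 3], p(t) = -4 - 7·(t - 2) + 15·(t - 2)² - 5·(t - 2)³.
With (t - 2) = 3/4: p(11/4) = -187/64.

-2.9219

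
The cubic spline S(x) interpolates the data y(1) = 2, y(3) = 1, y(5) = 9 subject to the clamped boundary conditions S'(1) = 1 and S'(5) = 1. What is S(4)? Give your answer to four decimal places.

With M_i denoting the second derivative at x_i, h_i = 2, 2, and Δ_i = (y_(i+1) − y_i)/h_i = -1/2, 4:
  2·M_0 + 8·M_1 + 2·M_2 = 6(Δ_1 - Δ_0) = 27
Clamped end conditions give two more equations: 2h_0·M_0 + h_0·M_1 = 6(Δ_0 - S'(1)) = -9 and h_1·M_1 + 2h_1·M_2 = 6(S'(5) - Δ_1) = -18.
Forward elimination and back-substitution give M_0 = -45/8, M_1 = 27/4, M_2 = -63/8.
On [3, 5], S(x) = 1 + 17/8·(x - 3) + 27/8·(x - 3)² - 39/32·(x - 3)³.
With (x - 3) = 1: S(4) = 169/32.

5.2813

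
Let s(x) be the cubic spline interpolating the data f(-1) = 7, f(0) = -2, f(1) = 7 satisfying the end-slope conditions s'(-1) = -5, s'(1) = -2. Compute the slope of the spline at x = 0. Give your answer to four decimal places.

1.7500

Let M_i = s''(x_i). Step sizes h_i = 1, 1; slopes of the chords Δ_i = (y_(i+1) - y_i)/h_i = -9, 9.
  1·M_0 + 4·M_1 + 1·M_2 = 6(Δ_1 - Δ_0) = 108
Clamped end conditions give two more equations: 2h_0·M_0 + h_0·M_1 = 6(Δ_0 - s'(-1)) = -24 and h_1·M_1 + 2h_1·M_2 = 6(s'(1) - Δ_1) = -66.
Forward elimination and back-substitution give M_0 = -75/2, M_1 = 51, M_2 = -117/2.
On [0, 1], s'(x) = b_1 + 2c_1·x + 3d_1·x² with b_1 = Δ_1 - h_1(2M_1 + M_2)/6 = 7/4, c_1 = M_1/2 = 51/2, d_1 = (M_2 - M_1)/(6h_1) = -73/4. So s'(0) = 7/4.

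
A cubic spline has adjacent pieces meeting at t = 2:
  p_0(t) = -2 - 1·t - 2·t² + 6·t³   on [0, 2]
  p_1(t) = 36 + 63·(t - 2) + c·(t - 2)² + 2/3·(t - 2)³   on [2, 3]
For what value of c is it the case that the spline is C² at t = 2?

34

p_0''(t) = -4 + 36·t, so p_0''(2) = 68. On the right, p_1''(2) = 2c, so c = 34.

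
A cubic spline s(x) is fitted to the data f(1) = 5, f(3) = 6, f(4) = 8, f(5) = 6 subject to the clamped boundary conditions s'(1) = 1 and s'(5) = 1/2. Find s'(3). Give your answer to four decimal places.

2.3182

Write M_i for s''(x_i). With h_i = 2, 1, 1 and divided differences Δ_i = 1/2, 2, -2, the continuity of s' gives the tridiagonal system
  2·M_0 + 6·M_1 + 1·M_2 = 6(Δ_1 - Δ_0) = 9
  1·M_1 + 4·M_2 + 1·M_3 = 6(Δ_2 - Δ_1) = -24
Clamped end conditions give two more equations: 2h_0·M_0 + h_0·M_1 = 6(Δ_0 - s'(1)) = -3 and h_2·M_2 + 2h_2·M_3 = 6(s'(5) - Δ_2) = 15.
Solving: M_0 = -31/11, M_1 = 91/22, M_2 = -112/11, M_3 = 277/22.
On [3, 4], s'(x) = b_1 + 2c_1·(x - 3) + 3d_1·(x - 3)² with b_1 = Δ_1 - h_1(2M_1 + M_2)/6 = 51/22, c_1 = M_1/2 = 91/44, d_1 = (M_2 - M_1)/(6h_1) = -105/44. So s'(3) = 51/22.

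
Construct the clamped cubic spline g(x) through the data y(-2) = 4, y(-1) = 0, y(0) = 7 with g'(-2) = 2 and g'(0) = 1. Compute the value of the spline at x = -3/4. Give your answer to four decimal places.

1.2578

Put σ_i = g'' at the i-th knot. Here h = (1, 1) and Δ = (-4, 7), so the interior equations h_(i-1)·σ_(i-1) + 2(h_(i-1)+h_i)·σ_i + h_i·σ_(i+1) = 6(Δ_i − Δ_(i-1)) read
  1·σ_0 + 4·σ_1 + 1·σ_2 = 6(Δ_1 - Δ_0) = 66
Clamped end conditions give two more equations: 2h_0·σ_0 + h_0·σ_1 = 6(Δ_0 - g'(-2)) = -36 and h_1·σ_1 + 2h_1·σ_2 = 6(g'(0) - Δ_1) = -36.
Solving the tridiagonal system: σ_0 = -35, σ_1 = 34, σ_2 = -35.
On [-1, 0], g(x) = 0 + 3/2·(x + 1) + 17·(x + 1)² - 23/2·(x + 1)³.
With (x + 1) = 1/4: g(-3/4) = 161/128.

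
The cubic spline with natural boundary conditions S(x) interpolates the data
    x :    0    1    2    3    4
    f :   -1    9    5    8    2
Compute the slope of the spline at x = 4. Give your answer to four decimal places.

Write M_i for S''(x_i). With h_i = 1, 1, 1, 1 and divided differences Δ_i = 10, -4, 3, -6, the continuity of S' gives the tridiagonal system
  1·M_0 + 4·M_1 + 1·M_2 = 6(Δ_1 - Δ_0) = -84
  1·M_1 + 4·M_2 + 1·M_3 = 6(Δ_2 - Δ_1) = 42
  1·M_2 + 4·M_3 + 1·M_4 = 6(Δ_3 - Δ_2) = -54
Natural end conditions: M_0 = M_4 = 0.
Forward elimination and back-substitution give M_0 = 0, M_1 = -741/28, M_2 = 153/7, M_3 = -531/28, M_4 = 0.
On [3, 4], S'(x) = b_3 + 2c_3·(x - 3) + 3d_3·(x - 3)² with b_3 = Δ_3 - h_3(2M_3 + M_4)/6 = 9/28, c_3 = M_3/2 = -531/56, d_3 = (M_4 - M_3)/(6h_3) = 177/56. So S'(4) = -513/56.

-9.1607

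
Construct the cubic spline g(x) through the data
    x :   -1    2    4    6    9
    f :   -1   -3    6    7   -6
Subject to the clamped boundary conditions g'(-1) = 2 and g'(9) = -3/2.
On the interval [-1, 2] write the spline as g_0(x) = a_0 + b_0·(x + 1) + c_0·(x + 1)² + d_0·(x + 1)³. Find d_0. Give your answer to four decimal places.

0.5981

Put σ_i = g'' at the i-th knot. Here h = (3, 2, 2, 3) and Δ = (-2/3, 9/2, 1/2, -13/3), so the interior equations h_(i-1)·σ_(i-1) + 2(h_(i-1)+h_i)·σ_i + h_i·σ_(i+1) = 6(Δ_i − Δ_(i-1)) read
  3·σ_0 + 10·σ_1 + 2·σ_2 = 6(Δ_1 - Δ_0) = 31
  2·σ_1 + 8·σ_2 + 2·σ_3 = 6(Δ_2 - Δ_1) = -24
  2·σ_2 + 10·σ_3 + 3·σ_4 = 6(Δ_3 - Δ_2) = -29
Clamped end conditions give two more equations: 2h_0·σ_0 + h_0·σ_1 = 6(Δ_0 - g'(-1)) = -16 and h_3·σ_3 + 2h_3·σ_4 = 6(g'(9) - Δ_3) = 17.
Solving: σ_0 = -161/30, σ_1 = 27/5, σ_2 = -69/20, σ_3 = -18/5, σ_4 = 139/30.
On [-1, 2], with g_0(x) = a_0 + b_0·(x + 1) + c_0·(x + 1)² + d_0·(x + 1)³: c_0 = σ_0/2 = -161/60, d_0 = (σ_1 - σ_0)/(6h_0) = 323/540, b_0 = Δ_0 - h_0(2σ_0 + σ_1)/6 = 2.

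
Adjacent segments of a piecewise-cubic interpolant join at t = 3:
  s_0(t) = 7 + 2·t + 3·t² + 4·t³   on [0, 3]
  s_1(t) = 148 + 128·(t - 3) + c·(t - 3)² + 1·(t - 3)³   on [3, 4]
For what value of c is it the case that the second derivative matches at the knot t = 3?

s_0''(t) = 6 + 24·t, so s_0''(3) = 78. On the right, s_1''(3) = 2c, so c = 39.

39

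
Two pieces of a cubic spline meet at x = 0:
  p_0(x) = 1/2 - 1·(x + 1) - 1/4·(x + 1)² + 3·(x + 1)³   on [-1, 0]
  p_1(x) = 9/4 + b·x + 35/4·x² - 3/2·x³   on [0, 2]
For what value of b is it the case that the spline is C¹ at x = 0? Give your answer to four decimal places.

7.5000

p_0'(x) = -1 - 1/2·(x + 1) + 9·(x + 1)², so p_0'(0) = 15/2. On the right, p_1'(0) = b, so b = 15/2.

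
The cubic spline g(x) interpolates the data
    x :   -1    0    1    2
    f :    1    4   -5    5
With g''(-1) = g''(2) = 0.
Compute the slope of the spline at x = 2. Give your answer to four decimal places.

15.8667

Write M_i for g''(x_i). With h_i = 1, 1, 1 and divided differences Δ_i = 3, -9, 10, the continuity of g' gives the tridiagonal system
  1·M_0 + 4·M_1 + 1·M_2 = 6(Δ_1 - Δ_0) = -72
  1·M_1 + 4·M_2 + 1·M_3 = 6(Δ_2 - Δ_1) = 114
Natural end conditions: M_0 = M_3 = 0.
Solving the tridiagonal system: M_0 = 0, M_1 = -134/5, M_2 = 176/5, M_3 = 0.
On [1, 2], g'(x) = b_2 + 2c_2·(x - 1) + 3d_2·(x - 1)² with b_2 = Δ_2 - h_2(2M_2 + M_3)/6 = -26/15, c_2 = M_2/2 = 88/5, d_2 = (M_3 - M_2)/(6h_2) = -88/15. So g'(2) = 238/15.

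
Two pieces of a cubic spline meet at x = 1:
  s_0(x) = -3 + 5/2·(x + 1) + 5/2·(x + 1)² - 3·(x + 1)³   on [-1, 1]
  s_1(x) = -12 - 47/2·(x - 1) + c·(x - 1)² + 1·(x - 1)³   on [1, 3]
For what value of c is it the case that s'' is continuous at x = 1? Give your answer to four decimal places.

-15.5000

s_0''(x) = 5 - 18·(x + 1), so s_0''(1) = -31. On the right, s_1''(1) = 2c, so c = -31/2.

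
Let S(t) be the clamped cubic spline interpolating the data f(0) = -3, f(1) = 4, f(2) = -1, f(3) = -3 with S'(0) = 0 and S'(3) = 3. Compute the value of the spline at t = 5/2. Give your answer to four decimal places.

-3.2250

Write m_i for S''(x_i). With h_i = 1, 1, 1 and divided differences Δ_i = 7, -5, -2, the continuity of S' gives the tridiagonal system
  1·m_0 + 4·m_1 + 1·m_2 = 6(Δ_1 - Δ_0) = -72
  1·m_1 + 4·m_2 + 1·m_3 = 6(Δ_2 - Δ_1) = 18
Clamped end conditions give two more equations: 2h_0·m_0 + h_0·m_1 = 6(Δ_0 - S'(0)) = 42 and h_2·m_2 + 2h_2·m_3 = 6(S'(3) - Δ_2) = 30.
Forward elimination and back-substitution give m_0 = 178/5, m_1 = -146/5, m_2 = 46/5, m_3 = 52/5.
On [2, 3], S(t) = -1 - 34/5·(t - 2) + 23/5·(t - 2)² + 1/5·(t - 2)³.
With (t - 2) = 1/2: S(5/2) = -129/40.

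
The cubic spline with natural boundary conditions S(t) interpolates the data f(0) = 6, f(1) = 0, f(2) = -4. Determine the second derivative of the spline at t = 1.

Put σ_i = S'' at the i-th knot. Here h = (1, 1) and Δ = (-6, -4), so the interior equations h_(i-1)·σ_(i-1) + 2(h_(i-1)+h_i)·σ_i + h_i·σ_(i+1) = 6(Δ_i − Δ_(i-1)) read
  1·σ_0 + 4·σ_1 + 1·σ_2 = 6(Δ_1 - Δ_0) = 12
Natural end conditions: σ_0 = σ_2 = 0.
Hence σ_0 = 0, σ_1 = 3, σ_2 = 0.

3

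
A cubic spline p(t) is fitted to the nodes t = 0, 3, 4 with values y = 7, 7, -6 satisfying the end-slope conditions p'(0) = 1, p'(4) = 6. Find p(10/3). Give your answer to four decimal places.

Write M_i for p''(x_i). With h_i = 3, 1 and divided differences Δ_i = 0, -13, the continuity of p' gives the tridiagonal system
  3·M_0 + 8·M_1 + 1·M_2 = 6(Δ_1 - Δ_0) = -78
Clamped end conditions give two more equations: 2h_0·M_0 + h_0·M_1 = 6(Δ_0 - p'(0)) = -6 and h_1·M_1 + 2h_1·M_2 = 6(p'(4) - Δ_1) = 114.
Solving: M_0 = 10, M_1 = -22, M_2 = 68.
On [3, 4], p(t) = 7 - 17·(t - 3) - 11·(t - 3)² + 15·(t - 3)³.
With (t - 3) = 1/3: p(10/3) = 2/3.

0.6667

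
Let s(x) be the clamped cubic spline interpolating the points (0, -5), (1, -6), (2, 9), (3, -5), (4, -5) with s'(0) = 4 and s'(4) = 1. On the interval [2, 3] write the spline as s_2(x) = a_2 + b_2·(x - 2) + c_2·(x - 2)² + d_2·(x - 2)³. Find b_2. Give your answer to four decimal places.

With σ_i denoting the second derivative at x_i, h_i = 1, 1, 1, 1, and Δ_i = (y_(i+1) − y_i)/h_i = -1, 15, -14, 0:
  1·σ_0 + 4·σ_1 + 1·σ_2 = 6(Δ_1 - Δ_0) = 96
  1·σ_1 + 4·σ_2 + 1·σ_3 = 6(Δ_2 - Δ_1) = -174
  1·σ_2 + 4·σ_3 + 1·σ_4 = 6(Δ_3 - Δ_2) = 84
Clamped end conditions give two more equations: 2h_0·σ_0 + h_0·σ_1 = 6(Δ_0 - s'(0)) = -30 and h_3·σ_3 + 2h_3·σ_4 = 6(s'(4) - Δ_3) = 6.
Forward elimination and back-substitution give σ_0 = -1131/28, σ_1 = 711/14, σ_2 = -267/4, σ_3 = 591/14, σ_4 = -507/28.
On [2, 3], with s_2(x) = a_2 + b_2·(x - 2) + c_2·(x - 2)² + d_2·(x - 2)³: c_2 = σ_2/2 = -267/8, d_2 = (σ_3 - σ_2)/(6h_2) = 1017/56, b_2 = Δ_2 - h_2(2σ_2 + σ_3)/6 = 17/14.

1.2143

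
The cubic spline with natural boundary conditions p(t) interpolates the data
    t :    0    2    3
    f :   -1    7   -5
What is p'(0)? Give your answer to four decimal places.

With σ_i denoting the second derivative at x_i, h_i = 2, 1, and Δ_i = (y_(i+1) − y_i)/h_i = 4, -12:
  2·σ_0 + 6·σ_1 + 1·σ_2 = 6(Δ_1 - Δ_0) = -96
Natural end conditions: σ_0 = σ_2 = 0.
Solving: σ_0 = 0, σ_1 = -16, σ_2 = 0.
On [0, 2], p'(t) = b_0 + 2c_0·t + 3d_0·t² with b_0 = Δ_0 - h_0(2σ_0 + σ_1)/6 = 28/3, c_0 = σ_0/2 = 0, d_0 = (σ_1 - σ_0)/(6h_0) = -4/3. So p'(0) = 28/3.

9.3333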